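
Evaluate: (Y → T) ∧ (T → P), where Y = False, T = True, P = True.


Y = False, T = True, P = True
Step 1: Y → T is false only when Y=True and T=False. Result: True
Step 2: T → P is false only when T=True and P=False. Result: True
Step 3: True ∧ True = True

True


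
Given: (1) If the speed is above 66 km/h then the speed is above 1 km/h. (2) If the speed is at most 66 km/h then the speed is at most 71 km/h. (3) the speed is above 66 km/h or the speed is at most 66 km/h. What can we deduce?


Constructive dilemma: (P → Q) ∧ (R → S), P ∨ R ⊢ Q ∨ S
Premise 1: the speed is above 66 km/h → the speed is above 1 km/h
Premise 2: the speed is at most 66 km/h → the speed is at most 71 km/h
Premise 3: the speed is above 66 km/h ∨ the speed is at most 66 km/h
Case 1: Assuming the speed is above 66 km/h, then by Premise 1, the speed is above 1 km/h.
Case 2: Assuming the speed is at most 66 km/h, then by Premise 2, the speed is at most 71 km/h.
Since one of the speed is above 66 km/h or the speed is at most 66 km/h must hold, we get the speed is above 1 km/h or the speed is at most 71 km/h.

The speed is above 1 km/h or the speed is at most 71 km/h.


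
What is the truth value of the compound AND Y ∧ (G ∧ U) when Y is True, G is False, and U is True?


Y = True, G = False, U = True
Step 1: G ∧ U = False AND True = False
Step 2: Y ∧ False = True AND False = False
AND is true only when ALL operands are true.

False


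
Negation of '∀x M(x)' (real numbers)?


Original: ∀x M(x)
Rule: ¬∀→∃, ¬∃→∀, negate predicate.
Negation: ∃x ¬M(x)

∃x ¬M(x)


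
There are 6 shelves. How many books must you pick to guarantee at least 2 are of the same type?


Pigeonhole: to guarantee k in one of n categories, need (k-1)×n + 1.
k = 2, n = 6
Minimum = (2-1) × 6 + 1 = 1 × 6 + 1

7


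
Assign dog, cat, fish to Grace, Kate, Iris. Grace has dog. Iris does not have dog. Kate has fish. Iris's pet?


From clues:
  Kate → fish
  Grace → dog
By elimination, Iris gets the remaining.

cat


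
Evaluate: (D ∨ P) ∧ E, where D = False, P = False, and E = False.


D = False, P = False, E = False
Step 1: D ∨ P = False OR False = False
Step 2: False ∧ E = False AND False = False
OR is true when at least one operand is true; AND requires both.

False


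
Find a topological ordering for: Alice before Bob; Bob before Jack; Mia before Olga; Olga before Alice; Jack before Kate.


Constraints: Alice before Bob; Bob before Jack; Mia before Olga; Olga before Alice; Jack before Kate
Method: repeatedly schedule the remaining task that has no remaining task required before it.
  Step 1: remaining {Alice, Bob, Olga, Mia, Kate, Jack}; every task except Mia still has a predecessor pending → schedule Mia.
  Step 2: remaining {Alice, Bob, Olga, Kate, Jack}; every task except Olga still has a predecessor pending → schedule Olga.
  Step 3: remaining {Alice, Bob, Kate, Jack}; every task except Alice still has a predecessor pending → schedule Alice.
  Step 4: remaining {Bob, Kate, Jack}; every task except Bob still has a predecessor pending → schedule Bob.
  Step 5: remaining {Kate, Jack}; every task except Jack still has a predecessor pending → schedule Jack.
  Step 6: only Kate remains → schedule Kate.
Resulting order:

Mia → Olga → Alice → Bob → Jack → Kate


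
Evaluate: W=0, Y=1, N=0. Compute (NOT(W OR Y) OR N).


W OR Y = 1
NOT(1) = 0
0 OR 0 = 0

0


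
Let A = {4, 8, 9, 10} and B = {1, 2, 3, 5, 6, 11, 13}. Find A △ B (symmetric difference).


A = {4, 8, 9, 10}
B = {1, 2, 3, 5, 6, 11, 13}
Operation: symmetric difference
In A only: [4, 8, 9, 10], in B only: [1, 2, 3, 5, 6, 11, 13]

{1, 2, 3, 4, 5, 6, 8, 9, 10, 11, 13}


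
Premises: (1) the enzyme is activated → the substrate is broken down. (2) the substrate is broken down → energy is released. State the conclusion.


Hypothetical syllogism: P → Q, Q → R ⊢ P → R
Premise 1: the enzyme is activated → the substrate is broken down
Premise 2: the substrate is broken down → energy is released
Chain the implications: the middle term (the substrate is broken down) links the two.
Conclusion: If the enzyme is activated, then energy is released.

If the enzyme is activated, then energy is released.


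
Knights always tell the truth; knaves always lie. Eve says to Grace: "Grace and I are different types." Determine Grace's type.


Eve says: "Grace and I are different types."
Case 1: Eve is a Knight (truth-teller)
  Statement is true → they ARE different → Grace is a Knave
Case 2: Eve is a Knave (liar)
  Statement is false → they are NOT different → Grace is a Knave
In both cases, Grace is a Knave.

Knave


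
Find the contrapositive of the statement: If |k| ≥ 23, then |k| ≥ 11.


Original: If |k| ≥ 23, then |k| ≥ 11
Contrapositive: If ¬Q, then ¬P
Negate Q: not (|k| ≥ 11)
Negate P: not (|k| ≥ 23)

If not (|k| ≥ 11), then not (|k| ≥ 23).


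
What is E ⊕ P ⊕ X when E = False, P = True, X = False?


E = False, P = True, X = False
Step 1: E ⊕ P = False XOR True = True
Step 2: True ⊕ X = True XOR False = True
XOR is true when an odd number of operands are true.

True


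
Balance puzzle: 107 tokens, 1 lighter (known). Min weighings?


Each weighing has 3 outcomes (left heavy / balance / right heavy), so k weighings distinguish at most 3^k cases; splitting into three near-equal groups achieves this.
Need 3^k ≥ 107: 3^4 = 81 < 107 ≤ 3^5 = 243
k = ⌈log₃(107)⌉ = 5

5


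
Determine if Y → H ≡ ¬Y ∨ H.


Expression 1: Y → H
Expression 2: ¬Y ∨ H
Truth table (Y H | Expr1 Expr2):
  T T |   T     T
  T F |   F     F
  F T |   T     T
  F F |   T     T
All 4 rows agree, so the expressions are logically equivalent.

Yes


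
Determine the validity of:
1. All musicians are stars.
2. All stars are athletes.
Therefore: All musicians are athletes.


Premise 1: All musicians are stars.
Premise 2: All stars are athletes.
Conclusion: All musicians are athletes.
Barbara syllogism (AAA-1): All A are B, All B are C → All A are C.
Middle term (stars) distributed in premise 2.

Valid


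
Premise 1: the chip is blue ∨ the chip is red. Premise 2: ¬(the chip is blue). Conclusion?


Disjunctive syllogism: P ∨ Q, ¬P ⊢ Q
Disjunction: the chip is blue ∨ the chip is red
We know it is not the case that the chip is blue.
By disjunctive syllogism, the other disjunct must be true.

The chip is red


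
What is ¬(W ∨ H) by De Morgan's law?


De Morgan's law: ¬(P ∨ Q) ≡ ¬P ∧ ¬Q
¬(W ∨ H) = ¬W ∧ ¬H

¬W ∧ ¬H


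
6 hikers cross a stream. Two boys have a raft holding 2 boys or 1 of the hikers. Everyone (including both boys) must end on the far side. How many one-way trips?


Per crossing of one of the hikers: boys→, one←, one of the hikers→, one← = 4 trips
6 × 4 = 24, + 1 final boys→ = 25
Minimum trips = 25

25


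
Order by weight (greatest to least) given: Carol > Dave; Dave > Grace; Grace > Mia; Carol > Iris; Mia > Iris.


Constraints: Carol > Dave; Dave > Grace; Grace > Mia; Carol > Iris; Mia > Iris
Method: at each step, the next-highest is the one remaining person who never appears on the smaller side of a constraint between remaining people.
  Step 1: remaining {Carol, Grace, Dave, Mia, Iris}; on the smaller side: {Grace, Dave, Mia, Iris} → Carol is next (Carol > Dave; Carol > Iris).
  Step 2: remaining {Grace, Dave, Mia, Iris}; on the smaller side: {Grace, Mia, Iris} → Dave is next (Dave > Grace).
  Step 3: remaining {Grace, Mia, Iris}; on the smaller side: {Mia, Iris} → Grace is next (Grace > Mia).
  Step 4: remaining {Mia, Iris}; on the smaller side: {Iris} → Mia is next (Mia > Iris).
  Step 5: only Iris remains → lowest.
Final ranking (highest to lowest):

Carol > Dave > Grace > Mia > Iris


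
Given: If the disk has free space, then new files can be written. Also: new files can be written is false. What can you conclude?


Modus tollens: P → Q, ¬Q ⊢ ¬P
P: the disk has free space
Q: new files can be written
We have P → Q and Q is false.
By modus tollens, P must be false.

It is not the case that the disk has free space


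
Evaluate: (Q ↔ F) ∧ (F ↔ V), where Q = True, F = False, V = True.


Q = True, F = False, V = True
Step 1: Q ↔ F is true when Q and F have the same value. Result: False
Step 2: F ↔ V is true when F and V have the same value. Result: False
Step 3: False ∧ False = False

False


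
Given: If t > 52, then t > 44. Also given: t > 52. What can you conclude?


Modus ponens: P → Q, P ⊢ Q
P: t > 52
Q: t > 44
We have P → Q and P is true.
By modus ponens, Q must be true.

t > 44


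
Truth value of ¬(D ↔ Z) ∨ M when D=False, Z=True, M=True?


D = False, Z = True, M = True
Expression: ¬(D ↔ Z) ∨ M
Step 1: D ↔ Z = (False iff True) = False
Step 2: ¬(D ↔ Z) = NOT False = True
Step 3: (True) ∨ M = True OR True = True

True


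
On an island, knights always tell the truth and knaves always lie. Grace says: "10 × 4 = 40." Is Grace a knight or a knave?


Statement: "10 × 4 = 40."
Actual: 10 × 4 = 40
Claimed: 40
Statement is TRUE → Grace tells the truth → Knight

Knight


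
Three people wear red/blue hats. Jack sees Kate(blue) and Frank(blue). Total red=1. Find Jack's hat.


Total red = 1, seen red = 0
Own red = 1 - 0 = 1
Jack's hat is red.

red


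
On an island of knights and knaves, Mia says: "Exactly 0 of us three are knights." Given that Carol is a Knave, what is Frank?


Mia claims exactly 0 knights among Mia, Carol, Frank.
Given: Carol is a Knave.

Case 1: Mia is a Knight (tells truth)
  Then exactly 0 of the three are knights.
  Counting Mia, Carol: 1 knight(s) so far. Need -1 more → impossible.
Case 2: Mia is a Knave (lies)
  Then the count is NOT 0.
  If Frank = Knave, count = 0 = 0 → claim would be true, contradicts lie.
  If Frank = Knight, count = 1 ≠ 0 → lie confirmed ✓

Frank is a Knight.

Knight


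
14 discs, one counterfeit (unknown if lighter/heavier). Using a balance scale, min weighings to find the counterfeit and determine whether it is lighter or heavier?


Let n = 14. 28 possibilities (n discs × lighter/heavier); each weighing has 3 outcomes.
Bound for k weighings: say the first weighing puts j discs on each pan. If it tips, the 2j weighed discs remain suspects (each with a known direction) and k-1 weighings give 3^(k-1) outcomes; 3^(k-1) is odd, so 2j ≤ 3^(k-1) - 1. If it balances, the n - 2j unweighed discs remain with direction unknown: 2(n - 2j) ≤ 3^(k-1) - 1 by the same parity argument. Adding, n ≤ (3^(k-1) - 1) + (3^(k-1) - 1)/2 = (3^k - 3)/2, and the classical three-group strategy achieves this (3 discs in 2 weighings, 12 in 3, 39 in 4, 120 in 5).
So we need the smallest k with (3^k - 3)/2 ≥ 14.
k = 3: (3^3 - 3)/2 = 12 < 14 ✗
k = 4: (3^4 - 3)/2 = 39 ≥ 14 ✓

4


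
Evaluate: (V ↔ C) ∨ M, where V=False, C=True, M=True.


V = False, C = True, M = True
Expression: (V ↔ C) ∨ M
Step 1: V ↔ C = (False iff True) (true when values match) = False
Step 2: (False) ∨ M = False OR True = True

True


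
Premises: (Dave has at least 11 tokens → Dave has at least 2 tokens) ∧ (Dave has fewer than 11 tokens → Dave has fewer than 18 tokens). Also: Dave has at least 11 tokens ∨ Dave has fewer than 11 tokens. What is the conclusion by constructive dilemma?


Constructive dilemma: (P → Q) ∧ (R → S), P ∨ R ⊢ Q ∨ S
Premise 1: Dave has at least 11 tokens → Dave has at least 2 tokens
Premise 2: Dave has fewer than 11 tokens → Dave has fewer than 18 tokens
Premise 3: Dave has at least 11 tokens ∨ Dave has fewer than 11 tokens
Case 1: Assuming Dave has at least 11 tokens, then by Premise 1, Dave has at least 2 tokens.
Case 2: Assuming Dave has fewer than 11 tokens, then by Premise 2, Dave has fewer than 18 tokens.
Since one of Dave has at least 11 tokens or Dave has fewer than 11 tokens must hold, we get Dave has at least 2 tokens or Dave has fewer than 18 tokens.

Dave has at least 2 tokens or Dave has fewer than 18 tokens.


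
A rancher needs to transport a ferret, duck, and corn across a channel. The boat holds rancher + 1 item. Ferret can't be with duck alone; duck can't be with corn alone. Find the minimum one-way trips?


1. rancher+duck → 2. rancher ← 3. rancher+ferret → 4. rancher+duck ← 5. rancher+corn → 6. rancher ← 7. rancher+duck →
Minimum trips = 7

7


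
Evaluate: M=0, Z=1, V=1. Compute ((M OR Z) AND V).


M OR Z = 0|1 = 1
1 AND 1 = 1

1


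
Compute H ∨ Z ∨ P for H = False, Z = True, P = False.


H = False, Z = True, P = False
Step 1: H ∨ Z = False OR True = True
Step 2: True ∨ P = True OR False = True
OR is true when at least one operand is true.

True


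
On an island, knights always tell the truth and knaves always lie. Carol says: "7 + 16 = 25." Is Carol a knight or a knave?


Statement: "7 + 16 = 25."
Actual: 7 + 16 = 23
Claimed: 25
Statement is FALSE → Carol lies → Knave

Knave


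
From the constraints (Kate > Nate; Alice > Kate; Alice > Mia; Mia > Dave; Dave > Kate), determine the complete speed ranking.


Constraints: Kate > Nate; Alice > Kate; Alice > Mia; Mia > Dave; Dave > Kate
Method: at each step, the next-highest is the one remaining person who never appears on the smaller side of a constraint between remaining people.
  Step 1: remaining {Nate, Mia, Dave, Kate, Alice}; on the smaller side: {Nate, Mia, Dave, Kate} → Alice is next (Alice > Kate; Alice > Mia).
  Step 2: remaining {Nate, Mia, Dave, Kate}; on the smaller side: {Nate, Dave, Kate} → Mia is next (Mia > Dave).
  Step 3: remaining {Nate, Dave, Kate}; on the smaller side: {Nate, Kate} → Dave is next (Dave > Kate).
  Step 4: remaining {Nate, Kate}; on the smaller side: {Nate} → Kate is next (Kate > Nate).
  Step 5: only Nate remains → lowest.
Final ranking (highest to lowest):

Alice > Mia > Dave > Kate > Nate


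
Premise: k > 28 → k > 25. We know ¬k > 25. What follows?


Modus tollens: P → Q, ¬Q ⊢ ¬P
P: k > 28
Q: k > 25
We have P → Q and Q is false.
By modus tollens, P must be false.

It is not the case that k > 28


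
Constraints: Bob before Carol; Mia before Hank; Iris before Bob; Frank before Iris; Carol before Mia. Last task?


Constraints: Bob before Carol; Mia before Hank; Iris before Bob; Frank before Iris; Carol before Mia
The last task can have nothing scheduled after it, so it must never appear on the left of a 'before'.
Tasks appearing before some other task: Bob, Mia, Iris, Frank, Carol.
The only task not in that list is Hank → it is last.

Hank


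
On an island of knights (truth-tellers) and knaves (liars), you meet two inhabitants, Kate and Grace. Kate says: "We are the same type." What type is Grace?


Kate says: "We are the same type."
Case 1: Kate is a Knight (truth-teller)
  Statement is true → they ARE the same → Grace is also a Knight
Case 2: Kate is a Knave (liar)
  Statement is false → they are NOT the same → Grace is a Knight
In both cases, Grace is a Knight.

Knight


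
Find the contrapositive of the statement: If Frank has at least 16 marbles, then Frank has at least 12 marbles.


Original: If Frank has at least 16 marbles, then Frank has at least 12 marbles
Contrapositive: If ¬Q, then ¬P
Negate Q: not (Frank has at least 12 marbles)
Negate P: not (Frank has at least 16 marbles)

If not (Frank has at least 12 marbles), then not (Frank has at least 16 marbles).


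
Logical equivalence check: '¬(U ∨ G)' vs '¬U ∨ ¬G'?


Expression 1: ¬(U ∨ G)
Expression 2: ¬U ∨ ¬G
Truth table (U G | Expr1 Expr2):
  T T |   F     F
  T F |   F     T   ← differ
  F T |   F     T   ← differ
  F F |   T     T
Counterexample: U=T, G=F gives Expr1 = F but Expr2 = T, so the expressions are NOT logically equivalent.

No


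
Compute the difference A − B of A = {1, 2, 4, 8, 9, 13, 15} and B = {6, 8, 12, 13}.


A = {1, 2, 4, 8, 9, 13, 15}
B = {6, 8, 12, 13}
Operation: difference A − B
In A but not B: 1, 2, 4, 9, 15

{1, 2, 4, 9, 15}


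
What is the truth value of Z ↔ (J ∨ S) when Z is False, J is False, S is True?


Z = False, J = False, S = True
Step 1: J ∨ S = False OR True = True
Step 2: Z ↔ (True): true when both sides have same truth value.
Result: False ↔ True = False

False


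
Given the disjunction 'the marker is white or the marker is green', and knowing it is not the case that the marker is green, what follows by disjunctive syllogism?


Disjunctive syllogism: P ∨ Q, ¬P ⊢ Q
Disjunction: the marker is white ∨ the marker is green
We know it is not the case that the marker is green.
By disjunctive syllogism, the other disjunct must be true.

The marker is white


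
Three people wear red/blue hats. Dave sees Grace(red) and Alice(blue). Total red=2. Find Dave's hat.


Total red = 2, seen red = 1
Own red = 2 - 1 = 1
Dave's hat is red.

red


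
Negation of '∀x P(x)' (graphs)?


Original: ∀x P(x)
Rule: ¬∀→∃, ¬∃→∀, negate predicate.
Negation: ∃x ¬P(x)

∃x ¬P(x)


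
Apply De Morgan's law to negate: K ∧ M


De Morgan's law: ¬(P ∧ Q) ≡ ¬P ∨ ¬Q
¬(K ∧ M) = ¬K ∨ ¬M

¬K ∨ ¬M


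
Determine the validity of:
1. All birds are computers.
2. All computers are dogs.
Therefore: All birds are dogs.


Premise 1: All birds are computers.
Premise 2: All computers are dogs.
Conclusion: All birds are dogs.
Barbara syllogism (AAA-1): All A are B, All B are C → All A are C.
Middle term (computers) distributed in premise 2.

Valid


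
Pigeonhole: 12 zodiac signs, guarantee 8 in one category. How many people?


Pigeonhole: to guarantee k in one of n categories, need (k-1)×n + 1.
k = 8, n = 12
Minimum = (8-1) × 12 + 1 = 7 × 12 + 1

85


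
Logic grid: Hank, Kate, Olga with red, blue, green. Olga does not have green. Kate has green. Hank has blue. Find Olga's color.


From clues:
  Kate → green
  Hank → blue
By elimination, Olga gets the remaining.

red


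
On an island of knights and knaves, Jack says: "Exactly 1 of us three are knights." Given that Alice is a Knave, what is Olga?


Jack claims exactly 1 knights among Jack, Alice, Olga.
Given: Alice is a Knave.

Case 1: Jack is a Knight (tells truth)
  Then exactly 1 of the three are knights.
  Counting Jack, Alice: 1 knight(s) so far. Need 0 more → Olga = Knave.
Case 2: Jack is a Knave (lies)
  Then the count is NOT 1.
  If Olga = Knight, count = 1 = 1 → claim would be true, contradicts lie.
  If Olga = Knave, count = 0 ≠ 1 → lie confirmed ✓

Olga is a Knave.

Knave


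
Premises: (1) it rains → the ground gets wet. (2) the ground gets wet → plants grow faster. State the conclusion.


Hypothetical syllogism: P → Q, Q → R ⊢ P → R
Premise 1: it rains → the ground gets wet
Premise 2: the ground gets wet → plants grow faster
Chain the implications: the middle term (the ground gets wet) links the two.
Conclusion: If it rains, then plants grow faster.

If it rains, then plants grow faster.


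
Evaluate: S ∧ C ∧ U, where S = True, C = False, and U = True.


S = True, C = False, U = True
Step 1: S ∧ C = True AND False = False
Step 2: (False) ∧ U = (False) AND True = False
AND is true only when ALL operands are true.

False


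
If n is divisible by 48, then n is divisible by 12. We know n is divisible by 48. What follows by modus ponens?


Modus ponens: P → Q, P ⊢ Q
P: n is divisible by 48
Q: n is divisible by 12
We have P → Q and P is true.
By modus ponens, Q must be true.

n is divisible by 12


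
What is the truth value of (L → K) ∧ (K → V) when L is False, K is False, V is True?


L = False, K = False, V = True
Step 1: L → K is false only when L=True and K=False. Result: True
Step 2: K → V is false only when K=True and V=False. Result: True
Step 3: True ∧ True = True

True


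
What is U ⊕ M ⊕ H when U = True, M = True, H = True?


U = True, M = True, H = True
Step 1: U ⊕ M = True XOR True = False
Step 2: False ⊕ H = False XOR True = True
XOR is true when an odd number of operands are true.

True


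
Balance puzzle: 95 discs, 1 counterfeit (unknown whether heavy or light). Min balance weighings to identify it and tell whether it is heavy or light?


Let n = 95. 190 possibilities (n discs × lighter/heavier); each weighing has 3 outcomes.
Bound for k weighings: say the first weighing puts j discs on each pan. If it tips, the 2j weighed discs remain suspects (each with a known direction) and k-1 weighings give 3^(k-1) outcomes; 3^(k-1) is odd, so 2j ≤ 3^(k-1) - 1. If it balances, the n - 2j unweighed discs remain with direction unknown: 2(n - 2j) ≤ 3^(k-1) - 1 by the same parity argument. Adding, n ≤ (3^(k-1) - 1) + (3^(k-1) - 1)/2 = (3^k - 3)/2, and the classical three-group strategy achieves this (3 discs in 2 weighings, 12 in 3, 39 in 4, 120 in 5).
So we need the smallest k with (3^k - 3)/2 ≥ 95.
k = 4: (3^4 - 3)/2 = 39 < 95 ✗
k = 5: (3^5 - 3)/2 = 120 ≥ 95 ✓

5


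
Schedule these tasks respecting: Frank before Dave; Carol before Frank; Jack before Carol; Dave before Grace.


Constraints: Frank before Dave; Carol before Frank; Jack before Carol; Dave before Grace
Method: repeatedly schedule the remaining task that has no remaining task required before it.
  Step 1: remaining {Frank, Carol, Dave, Grace, Jack}; every task except Jack still has a predecessor pending → schedule Jack.
  Step 2: remaining {Frank, Carol, Dave, Grace}; every task except Carol still has a predecessor pending → schedule Carol.
  Step 3: remaining {Frank, Dave, Grace}; every task except Frank still has a predecessor pending → schedule Frank.
  Step 4: remaining {Dave, Grace}; every task except Dave still has a predecessor pending → schedule Dave.
  Step 5: only Grace remains → schedule Grace.
Resulting order:

Jack → Carol → Frank → Dave → Grace


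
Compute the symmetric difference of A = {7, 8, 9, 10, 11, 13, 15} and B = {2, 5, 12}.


A = {7, 8, 9, 10, 11, 13, 15}
B = {2, 5, 12}
Operation: symmetric difference
In A only: [7, 8, 9, 10, 11, 13, 15], in B only: [2, 5, 12]

{2, 5, 7, 8, 9, 10, 11, 12, 13, 15}


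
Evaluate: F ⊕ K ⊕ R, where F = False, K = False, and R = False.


F = False, K = False, R = False
Step 1: F ⊕ K = False XOR False = False
Step 2: False ⊕ R = False XOR False = False
XOR is true when an odd number of operands are true.

False


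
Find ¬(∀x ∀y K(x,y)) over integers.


Original: ∀x ∀y K(x,y)
Rule: ¬∀→∃, ¬∃→∀, negate predicate.
Negation: ∃x ∃y ¬K(x,y)

∃x ∃y ¬K(x,y)


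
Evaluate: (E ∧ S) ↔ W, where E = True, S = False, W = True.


E = True, S = False, W = True
Step 1: E ∧ S = True AND False = False
Step 2: (False) ↔ W: true when both sides have same truth value.
Result: False ↔ True = False

False


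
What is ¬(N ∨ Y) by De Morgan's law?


De Morgan's law: ¬(P ∨ Q) ≡ ¬P ∧ ¬Q
¬(N ∨ Y) = ¬N ∧ ¬Y

¬N ∧ ¬Y


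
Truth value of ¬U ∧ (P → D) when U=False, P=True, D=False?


U = False, P = True, D = False
Expression: ¬U ∧ (P → D)
Step 1: ¬U = NOT False = True
Step 2: P → D = True → False (false only if P=True, D=False) = False
Step 3: (True) ∧ (False) = True AND False = False

False


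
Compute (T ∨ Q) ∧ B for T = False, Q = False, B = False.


T = False, Q = False, B = False
Step 1: T ∨ Q = False OR False = False
Step 2: False ∧ B = False AND False = False
OR is true when at least one operand is true; AND requires both.

False


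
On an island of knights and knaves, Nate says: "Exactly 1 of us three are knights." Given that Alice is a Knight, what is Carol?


Nate claims exactly 1 knights among Nate, Alice, Carol.
Given: Alice is a Knight.

Case 1: Nate is a Knight (tells truth)
  Then exactly 1 of the three are knights.
  Counting Nate, Alice: 2 knight(s) so far. Need -1 more → impossible.
Case 2: Nate is a Knave (lies)
  Then the count is NOT 1.
  If Carol = Knave, count = 1 = 1 → claim would be true, contradicts lie.
  If Carol = Knight, count = 2 ≠ 1 → lie confirmed ✓

Carol is a Knight.

Knight


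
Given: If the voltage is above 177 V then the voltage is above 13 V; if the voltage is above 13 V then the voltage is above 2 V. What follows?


Hypothetical syllogism: P → Q, Q → R ⊢ P → R
Premise 1: the voltage is above 177 V → the voltage is above 13 V
Premise 2: the voltage is above 13 V → the voltage is above 2 V
Chain the implications: the middle term (the voltage is above 13 V) links the two.
Conclusion: If the voltage is above 177 V, then the voltage is above 2 V.

If the voltage is above 177 V, then the voltage is above 2 V.


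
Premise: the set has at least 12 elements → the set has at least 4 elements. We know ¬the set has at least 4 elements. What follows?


Modus tollens: P → Q, ¬Q ⊢ ¬P
P: the set has at least 12 elements
Q: the set has at least 4 elements
We have P → Q and Q is false.
By modus tollens, P must be false.

It is not the case that the set has at least 12 elements


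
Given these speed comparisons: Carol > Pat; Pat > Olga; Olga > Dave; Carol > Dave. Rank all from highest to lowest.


Constraints: Carol > Pat; Pat > Olga; Olga > Dave; Carol > Dave
Method: at each step, the next-highest is the one remaining person who never appears on the smaller side of a constraint between remaining people.
  Step 1: remaining {Pat, Carol, Dave, Olga}; on the smaller side: {Pat, Dave, Olga} → Carol is next (Carol > Pat; Carol > Dave).
  Step 2: remaining {Pat, Dave, Olga}; on the smaller side: {Dave, Olga} → Pat is next (Pat > Olga).
  Step 3: remaining {Dave, Olga}; on the smaller side: {Dave} → Olga is next (Olga > Dave).
  Step 4: only Dave remains → lowest.
Final ranking (highest to lowest):

Carol > Pat > Olga > Dave


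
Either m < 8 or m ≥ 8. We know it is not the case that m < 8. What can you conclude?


Disjunctive syllogism: P ∨ Q, ¬P ⊢ Q
Disjunction: m < 8 ∨ m ≥ 8
We know it is not the case that m < 8.
By disjunctive syllogism, the other disjunct must be true.

m ≥ 8


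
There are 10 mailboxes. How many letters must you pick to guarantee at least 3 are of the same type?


Pigeonhole: to guarantee k in one of n categories, need (k-1)×n + 1.
k = 3, n = 10
Minimum = (3-1) × 10 + 1 = 2 × 10 + 1

21


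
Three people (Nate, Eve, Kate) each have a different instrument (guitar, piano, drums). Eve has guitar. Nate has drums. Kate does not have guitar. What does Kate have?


From clues:
  Nate → drums
  Eve → guitar
By elimination, Kate gets the remaining.

piano


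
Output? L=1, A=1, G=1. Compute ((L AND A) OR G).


L AND A = 1&1 = 1
1 OR 1 = 1

1


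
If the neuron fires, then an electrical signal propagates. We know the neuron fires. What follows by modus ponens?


Modus ponens: P → Q, P ⊢ Q
P: the neuron fires
Q: an electrical signal propagates
We have P → Q and P is true.
By modus ponens, Q must be true.

An electrical signal propagates


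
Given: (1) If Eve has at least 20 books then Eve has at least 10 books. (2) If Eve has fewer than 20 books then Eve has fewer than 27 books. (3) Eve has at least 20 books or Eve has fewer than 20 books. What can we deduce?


Constructive dilemma: (P → Q) ∧ (R → S), P ∨ R ⊢ Q ∨ S
Premise 1: Eve has at least 20 books → Eve has at least 10 books
Premise 2: Eve has fewer than 20 books → Eve has fewer than 27 books
Premise 3: Eve has at least 20 books ∨ Eve has fewer than 20 books
Case 1: Assuming Eve has at least 20 books, then by Premise 1, Eve has at least 10 books.
Case 2: Assuming Eve has fewer than 20 books, then by Premise 2, Eve has fewer than 27 books.
Since one of Eve has at least 20 books or Eve has fewer than 20 books must hold, we get Eve has at least 10 books or Eve has fewer than 27 books.

Eve has at least 10 books or Eve has fewer than 27 books.


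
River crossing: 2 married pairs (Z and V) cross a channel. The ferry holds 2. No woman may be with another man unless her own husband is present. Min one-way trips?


Label couples Z and V.
1. WZ+WV → (far: WZ,WV; near: HZ,HV)
2. WZ ←   (far: WV; near: HZ,HV,WZ)
3. HZ+HV → (far: HZ,HV,WV; near: WZ)
4. HZ ←   (far: HV,WV; near: HZ,WZ)  — HZ returns, since WZ is alone on near bank
5. HZ+WZ → (far: all four; near: empty)
Every state respects the constraint.
Minimum trips = 5

5


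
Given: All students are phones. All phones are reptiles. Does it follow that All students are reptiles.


Premise 1: All students are phones.
Premise 2: All phones are reptiles.
Conclusion: All students are reptiles.
Barbara syllogism (AAA-1): All A are B, All B are C → All A are C.
Middle term (phones) distributed in premise 2.

Valid


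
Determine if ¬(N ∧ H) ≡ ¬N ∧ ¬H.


Expression 1: ¬(N ∧ H)
Expression 2: ¬N ∧ ¬H
Truth table (N H | Expr1 Expr2):
  T T |   F     F
  T F |   T     F   ← differ
  F T |   T     F   ← differ
  F F |   T     T
Counterexample: N=T, H=F gives Expr1 = T but Expr2 = F, so the expressions are NOT logically equivalent.

No


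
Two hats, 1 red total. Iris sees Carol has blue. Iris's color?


Total red = 1, Carol = blue
Red accounted for: 0
Remaining for Iris: 1
Iris's hat is red.

red


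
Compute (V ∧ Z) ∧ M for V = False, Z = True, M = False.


V = False, Z = True, M = False
Step 1: V ∧ Z = False AND True = False
Step 2: False ∧ M = False AND False = False
AND is true only when ALL operands are true.

False


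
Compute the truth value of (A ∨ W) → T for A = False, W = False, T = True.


A = False, W = False, T = True
Step 1: A ∨ W = False OR False = False
Step 2: (False) → T: false only when antecedent=True and T=False.
Result: True

True


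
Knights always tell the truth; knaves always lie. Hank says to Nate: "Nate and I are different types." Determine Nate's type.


Hank says: "Nate and I are different types."
Case 1: Hank is a Knight (truth-teller)
  Statement is true → they ARE different → Nate is a Knave
Case 2: Hank is a Knave (liar)
  Statement is false → they are NOT different → Nate is a Knave
In both cases, Nate is a Knave.

Knave


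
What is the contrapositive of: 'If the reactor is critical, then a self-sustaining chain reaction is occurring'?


Original: If the reactor is critical, then a self-sustaining chain reaction is occurring
Contrapositive: If ¬Q, then ¬P
Negate Q: not (a self-sustaining chain reaction is occurring)
Negate P: not (the reactor is critical)

If not (a self-sustaining chain reaction is occurring), then not (the reactor is critical).


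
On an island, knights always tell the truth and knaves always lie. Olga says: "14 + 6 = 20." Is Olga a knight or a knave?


Statement: "14 + 6 = 20."
Actual: 14 + 6 = 20
Claimed: 20
Statement is TRUE → Olga tells the truth → Knight

Knight


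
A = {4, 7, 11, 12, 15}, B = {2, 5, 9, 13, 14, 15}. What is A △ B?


A = {4, 7, 11, 12, 15}
B = {2, 5, 9, 13, 14, 15}
Operation: symmetric difference
In A only: [4, 7, 11, 12], in B only: [2, 5, 9, 13, 14]

{2, 4, 5, 7, 9, 11, 12, 13, 14}


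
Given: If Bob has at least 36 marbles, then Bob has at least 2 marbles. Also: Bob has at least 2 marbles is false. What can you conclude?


Modus tollens: P → Q, ¬Q ⊢ ¬P
P: Bob has at least 36 marbles
Q: Bob has at least 2 marbles
We have P → Q and Q is false.
By modus tollens, P must be false.

It is not the case that Bob has at least 36 marbles


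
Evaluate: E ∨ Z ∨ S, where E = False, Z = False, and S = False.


E = False, Z = False, S = False
Step 1: E ∨ Z = False OR False = False
Step 2: False ∨ S = False OR False = False
OR is true when at least one operand is true.

False


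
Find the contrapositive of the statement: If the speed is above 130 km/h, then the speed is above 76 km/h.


Original: If the speed is above 130 km/h, then the speed is above 76 km/h
Contrapositive: If ¬Q, then ¬P
Negate Q: not (the speed is above 76 km/h)
Negate P: not (the speed is above 130 km/h)

If not (the speed is above 76 km/h), then not (the speed is above 130 km/h).


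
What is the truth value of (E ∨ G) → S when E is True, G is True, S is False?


E = True, G = True, S = False
Step 1: E ∨ G = True OR True = True
Step 2: (True) → S: false only when antecedent=True and S=False.
Result: False

False


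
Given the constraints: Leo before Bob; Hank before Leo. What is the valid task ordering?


Constraints: Leo before Bob; Hank before Leo
Method: repeatedly schedule the remaining task that has no remaining task required before it.
  Step 1: remaining {Leo, Bob, Hank}; every task except Hank still has a predecessor pending → schedule Hank.
  Step 2: remaining {Leo, Bob}; every task except Leo still has a predecessor pending → schedule Leo.
  Step 3: only Bob remains → schedule Bob.
Resulting order:

Hank → Leo → Bob


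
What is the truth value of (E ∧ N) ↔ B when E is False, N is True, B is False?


E = False, N = True, B = False
Step 1: E ∧ N = False AND True = False
Step 2: (False) ↔ B: true when both sides have same truth value.
Result: False ↔ False = True

True


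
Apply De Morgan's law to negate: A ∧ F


De Morgan's law: ¬(P ∧ Q) ≡ ¬P ∨ ¬Q
¬(A ∧ F) = ¬A ∨ ¬F

¬A ∨ ¬F


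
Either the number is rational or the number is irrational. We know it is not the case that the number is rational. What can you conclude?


Disjunctive syllogism: P ∨ Q, ¬P ⊢ Q
Disjunction: the number is rational ∨ the number is irrational
We know it is not the case that the number is rational.
By disjunctive syllogism, the other disjunct must be true.

The number is irrational


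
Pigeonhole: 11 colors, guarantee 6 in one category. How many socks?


Pigeonhole: to guarantee k in one of n categories, need (k-1)×n + 1.
k = 6, n = 11
Minimum = (6-1) × 11 + 1 = 5 × 11 + 1

56


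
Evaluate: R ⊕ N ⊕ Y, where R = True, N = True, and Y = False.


R = True, N = True, Y = False
Step 1: R ⊕ N = True XOR True = False
Step 2: False ⊕ Y = False XOR False = False
XOR is true when an odd number of operands are true.

False


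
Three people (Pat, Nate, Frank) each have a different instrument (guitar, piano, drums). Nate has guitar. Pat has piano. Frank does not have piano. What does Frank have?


From clues:
  Pat → piano
  Nate → guitar
By elimination, Frank gets the remaining.

drums


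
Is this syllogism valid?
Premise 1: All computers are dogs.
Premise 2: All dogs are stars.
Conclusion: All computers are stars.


Premise 1: All computers are dogs.
Premise 2: All dogs are stars.
Conclusion: All computers are stars.
Barbara syllogism (AAA-1): All A are B, All B are C → All A are C.
Middle term (dogs) distributed in premise 2.

Valid


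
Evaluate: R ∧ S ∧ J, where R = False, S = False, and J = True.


R = False, S = False, J = True
Step 1: R ∧ S = False AND False = False
Step 2: (False) ∧ J = (False) AND True = False
AND is true only when ALL operands are true.

False


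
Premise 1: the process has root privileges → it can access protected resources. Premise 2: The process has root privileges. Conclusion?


Modus ponens: P → Q, P ⊢ Q
P: the process has root privileges
Q: it can access protected resources
We have P → Q and P is true.
By modus ponens, Q must be true.

It can access protected resources


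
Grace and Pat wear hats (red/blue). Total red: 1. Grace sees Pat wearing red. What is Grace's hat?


Total red = 1, Pat = red
Red accounted for: 1
Remaining for Grace: 0
Grace's hat is blue.

blue


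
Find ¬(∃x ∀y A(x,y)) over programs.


Original: ∃x ∀y A(x,y)
Rule: ¬∀→∃, ¬∃→∀, negate predicate.
Negation: ∀x ∃y ¬A(x,y)

∀x ∃y ¬A(x,y)


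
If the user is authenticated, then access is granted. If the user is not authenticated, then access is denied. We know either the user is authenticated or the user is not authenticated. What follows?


Constructive dilemma: (P → Q) ∧ (R → S), P ∨ R ⊢ Q ∨ S
Premise 1: the user is authenticated → access is granted
Premise 2: the user is not authenticated → access is denied
Premise 3: the user is authenticated ∨ the user is not authenticated
Case 1: Assuming the user is authenticated, then by Premise 1, access is granted.
Case 2: Assuming the user is not authenticated, then by Premise 2, access is denied.
Since one of the user is authenticated or the user is not authenticated must hold, we get access is granted or access is denied.

Access is granted or access is denied.


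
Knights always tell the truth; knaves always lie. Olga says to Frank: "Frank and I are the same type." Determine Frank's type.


Olga says: "Frank and I are the same type."
Case 1: Olga is a Knight (truth-teller)
  Statement is true → they ARE the same → Frank is also a Knight
Case 2: Olga is a Knave (liar)
  Statement is false → they are NOT the same → Frank is a Knight
In both cases, Frank is a Knight.

Knight


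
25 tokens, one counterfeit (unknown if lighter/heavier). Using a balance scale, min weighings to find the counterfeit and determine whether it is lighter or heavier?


Let n = 25. 50 possibilities (n tokens × lighter/heavier); each weighing has 3 outcomes.
Bound for k weighings: say the first weighing puts j tokens on each pan. If it tips, the 2j weighed tokens remain suspects (each with a known direction) and k-1 weighings give 3^(k-1) outcomes; 3^(k-1) is odd, so 2j ≤ 3^(k-1) - 1. If it balances, the n - 2j unweighed tokens remain with direction unknown: 2(n - 2j) ≤ 3^(k-1) - 1 by the same parity argument. Adding, n ≤ (3^(k-1) - 1) + (3^(k-1) - 1)/2 = (3^k - 3)/2, and the classical three-group strategy achieves this (3 tokens in 2 weighings, 12 in 3, 39 in 4, 120 in 5).
So we need the smallest k with (3^k - 3)/2 ≥ 25.
k = 3: (3^3 - 3)/2 = 12 < 25 ✗
k = 4: (3^4 - 3)/2 = 39 ≥ 25 ✓

4


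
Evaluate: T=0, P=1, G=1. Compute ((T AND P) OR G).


T AND P = 0&1 = 0
0 OR 1 = 1

1


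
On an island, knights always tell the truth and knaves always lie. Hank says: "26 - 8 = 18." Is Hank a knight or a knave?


Statement: "26 - 8 = 18."
Actual: 26 - 8 = 18
Claimed: 18
Statement is TRUE → Hank tells the truth → Knight

Knight


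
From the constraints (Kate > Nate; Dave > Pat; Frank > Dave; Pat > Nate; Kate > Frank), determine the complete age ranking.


Constraints: Kate > Nate; Dave > Pat; Frank > Dave; Pat > Nate; Kate > Frank
Method: at each step, the next-highest is the one remaining person who never appears on the smaller side of a constraint between remaining people.
  Step 1: remaining {Dave, Frank, Pat, Nate, Kate}; on the smaller side: {Dave, Frank, Pat, Nate} → Kate is next (Kate > Nate; Kate > Frank).
  Step 2: remaining {Dave, Frank, Pat, Nate}; on the smaller side: {Dave, Pat, Nate} → Frank is next (Frank > Dave).
  Step 3: remaining {Dave, Pat, Nate}; on the smaller side: {Pat, Nate} → Dave is next (Dave > Pat).
  Step 4: remaining {Pat, Nate}; on the smaller side: {Nate} → Pat is next (Pat > Nate).
  Step 5: only Nate remains → lowest.
Final ranking (highest to lowest):

Kate > Frank > Dave > Pat > Nate


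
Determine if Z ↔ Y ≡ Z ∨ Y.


Expression 1: Z ↔ Y
Expression 2: Z ∨ Y
Truth table (Z Y | Expr1 Expr2):
  T T |   T     T
  T F |   F     T   ← differ
  F T |   F     T   ← differ
  F F |   T     F   ← differ
Counterexample: Z=T, Y=F gives Expr1 = F but Expr2 = T, so the expressions are NOT logically equivalent.

No


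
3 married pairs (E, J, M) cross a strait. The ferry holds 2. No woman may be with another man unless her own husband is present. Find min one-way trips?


Label couples E, J, M (H = husband, W = wife).
Counting alone: 6 people, the ferry carries 2 and someone must bring it back, so each round trip nets at most +1 on the far side until the last crossing → at least 9 trips. The jealousy constraint makes 9 impossible; the shortest valid schedule has 11:
1. WE+WJ →  (far: WE,WJ; near: HE,HJ,HM,WM)
2. WE ←       (far: WJ; near: HE,HJ,HM,WE,WM)
3. WE+WM →  (far: WE,WJ,WM; near: HE,HJ,HM)
4. WE ←       (far: WJ,WM; near: HE,HJ,HM,WE)
5. HJ+HM →  (far: HJ,WJ,HM,WM; near: HE,WE)
6. HJ+WJ ←  (far: HM,WM; near: HE,WE,HJ,WJ)
7. HE+HJ →  (far: HE,HJ,HM,WM; near: WE,WJ)
8. WM ←       (far: HE,HJ,HM; near: WE,WJ,WM)
9. WE+WJ →  (far: HE,WE,HJ,WJ,HM; near: WM)
10. HM ←      (far: HE,WE,HJ,WJ; near: HM,WM)
11. HM+WM → (far: all six; near: empty)
In every state each wife is either with her husband or with no other man.
Minimum trips = 11

11
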